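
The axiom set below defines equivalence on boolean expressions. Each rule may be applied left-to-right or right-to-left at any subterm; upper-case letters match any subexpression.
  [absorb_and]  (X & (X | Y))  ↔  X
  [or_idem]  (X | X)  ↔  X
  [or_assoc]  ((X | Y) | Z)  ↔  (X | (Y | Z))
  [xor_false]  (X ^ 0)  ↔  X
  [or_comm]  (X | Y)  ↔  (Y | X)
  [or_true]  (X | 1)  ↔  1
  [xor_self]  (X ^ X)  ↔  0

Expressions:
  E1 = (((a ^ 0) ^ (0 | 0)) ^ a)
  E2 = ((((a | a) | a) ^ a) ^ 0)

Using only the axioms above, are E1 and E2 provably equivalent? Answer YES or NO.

YES

step 1: or_idem (→) rewrites (0 | 0) into 0, now (((a ^ 0) ^ 0) ^ a)
step 2: xor_false (→) rewrites (a ^ 0) into a, now ((a ^ 0) ^ a)
step 3: xor_false (→) rewrites (a ^ 0) into a, now (a ^ a)
step 4: xor_false (←) rewrites (a ^ a) into ((a ^ a) ^ 0)
step 5: or_idem (←) rewrites a into (a | a), now (((a | a) ^ a) ^ 0)
step 6: or_idem (←) rewrites a into (a | a), which is E2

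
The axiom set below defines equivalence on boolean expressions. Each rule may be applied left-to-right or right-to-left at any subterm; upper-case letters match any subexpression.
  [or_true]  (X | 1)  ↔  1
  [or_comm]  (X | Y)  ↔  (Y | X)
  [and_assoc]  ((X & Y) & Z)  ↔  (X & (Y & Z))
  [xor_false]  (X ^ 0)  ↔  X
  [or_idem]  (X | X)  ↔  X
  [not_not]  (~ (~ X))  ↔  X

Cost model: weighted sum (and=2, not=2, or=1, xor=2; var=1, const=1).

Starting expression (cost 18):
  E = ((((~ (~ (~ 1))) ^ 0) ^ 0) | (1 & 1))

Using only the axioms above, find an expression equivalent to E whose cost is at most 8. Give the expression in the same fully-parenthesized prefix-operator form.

(1) (~ (~ 1))  =[not_not →]=  1    ⊢ ((((~ 1) ^ 0) ^ 0) | (1 & 1))
(2) ((((~ 1) ^ 0) ^ 0) | (1 & 1))  =[or_comm →]=  ((1 & 1) | (((~ 1) ^ 0) ^ 0))
(3) (((~ 1) ^ 0) ^ 0)  =[xor_false →]=  ((~ 1) ^ 0)    ⊢ ((1 & 1) | ((~ 1) ^ 0))
(4) ((~ 1) ^ 0)  =[xor_false →]=  (~ 1)    ⊢ cost 8, within 8

((1 & 1) | (~ 1))   [cost 8]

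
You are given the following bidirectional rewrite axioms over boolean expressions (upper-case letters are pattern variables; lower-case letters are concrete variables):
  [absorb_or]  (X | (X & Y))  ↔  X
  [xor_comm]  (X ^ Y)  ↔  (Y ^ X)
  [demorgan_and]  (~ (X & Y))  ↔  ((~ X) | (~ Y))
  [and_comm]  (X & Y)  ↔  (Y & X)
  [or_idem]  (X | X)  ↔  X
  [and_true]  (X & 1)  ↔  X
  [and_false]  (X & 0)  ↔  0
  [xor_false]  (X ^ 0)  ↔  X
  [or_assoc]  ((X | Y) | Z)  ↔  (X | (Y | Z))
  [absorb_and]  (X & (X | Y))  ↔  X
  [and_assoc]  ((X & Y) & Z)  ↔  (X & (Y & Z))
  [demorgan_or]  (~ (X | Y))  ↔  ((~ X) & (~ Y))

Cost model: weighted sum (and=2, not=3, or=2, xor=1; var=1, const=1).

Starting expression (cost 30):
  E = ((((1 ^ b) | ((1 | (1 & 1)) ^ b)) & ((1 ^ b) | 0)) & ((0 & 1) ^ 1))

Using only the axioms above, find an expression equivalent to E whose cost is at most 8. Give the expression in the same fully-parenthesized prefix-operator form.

((1 ^ b) & (0 ^ 1))   [cost 8]

step 1: absorb_or (→) rewrites (1 | (1 & 1)) into 1, now ((((1 ^ b) | (1 ^ b)) & ((1 ^ b) | 0)) & ((0 & 1) ^ 1))
step 2: or_idem (→) rewrites ((1 ^ b) | (1 ^ b)) into (1 ^ b), now (((1 ^ b) & ((1 ^ b) | 0)) & ((0 & 1) ^ 1))
step 3: absorb_and (→) rewrites ((1 ^ b) & ((1 ^ b) | 0)) into (1 ^ b), now ((1 ^ b) & ((0 & 1) ^ 1))
step 4: and_true (→) rewrites (0 & 1) into 0, reaching cost 8 (bound 8)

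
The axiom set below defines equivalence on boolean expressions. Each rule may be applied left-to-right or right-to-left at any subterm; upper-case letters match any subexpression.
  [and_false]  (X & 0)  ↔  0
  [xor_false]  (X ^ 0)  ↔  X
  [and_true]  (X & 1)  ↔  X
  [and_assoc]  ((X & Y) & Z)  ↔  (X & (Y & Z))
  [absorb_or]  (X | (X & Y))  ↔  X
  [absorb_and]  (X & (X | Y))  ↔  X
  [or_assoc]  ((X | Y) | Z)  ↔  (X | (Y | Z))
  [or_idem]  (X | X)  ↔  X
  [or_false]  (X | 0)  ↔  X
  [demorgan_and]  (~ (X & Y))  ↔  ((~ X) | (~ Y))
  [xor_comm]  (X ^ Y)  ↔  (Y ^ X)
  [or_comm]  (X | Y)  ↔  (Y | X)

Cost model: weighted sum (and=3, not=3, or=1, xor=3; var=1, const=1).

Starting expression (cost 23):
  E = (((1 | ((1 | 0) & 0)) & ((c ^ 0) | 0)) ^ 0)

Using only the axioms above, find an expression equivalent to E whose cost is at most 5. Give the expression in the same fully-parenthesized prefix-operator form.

(1) (((1 | ((1 | 0) & 0)) & ((c ^ 0) | 0)) ^ 0)  =[xor_false →]=  ((1 | ((1 | 0) & 0)) & ((c ^ 0) | 0))
(2) (1 | 0)  =[or_false →]=  1    ⊢ ((1 | (1 & 0)) & ((c ^ 0) | 0))
(3) (1 | (1 & 0))  =[absorb_or →]=  1    ⊢ (1 & ((c ^ 0) | 0))
(4) ((c ^ 0) | 0)  =[or_false →]=  (c ^ 0)    ⊢ (1 & (c ^ 0))
(5) (c ^ 0)  =[xor_false →]=  c    ⊢ cost 5, within 5

(1 & c)   [cost 5]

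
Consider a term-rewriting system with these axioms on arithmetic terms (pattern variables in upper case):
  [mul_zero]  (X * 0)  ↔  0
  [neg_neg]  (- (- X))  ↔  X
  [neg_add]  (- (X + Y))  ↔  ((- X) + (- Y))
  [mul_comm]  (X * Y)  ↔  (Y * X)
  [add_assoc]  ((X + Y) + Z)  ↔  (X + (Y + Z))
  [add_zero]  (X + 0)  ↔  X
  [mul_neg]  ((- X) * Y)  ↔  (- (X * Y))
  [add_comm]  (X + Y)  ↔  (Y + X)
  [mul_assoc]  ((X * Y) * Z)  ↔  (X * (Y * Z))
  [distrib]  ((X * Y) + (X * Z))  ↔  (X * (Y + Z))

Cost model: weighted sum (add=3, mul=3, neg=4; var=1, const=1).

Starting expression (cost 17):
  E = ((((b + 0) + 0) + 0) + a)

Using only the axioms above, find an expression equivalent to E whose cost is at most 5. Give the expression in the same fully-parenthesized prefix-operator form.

(b + a)   [cost 5]

step 1: add_zero (→) rewrites ((b + 0) + 0) into (b + 0), now (((b + 0) + 0) + a)
step 2: add_zero (→) rewrites ((b + 0) + 0) into (b + 0), now ((b + 0) + a)
step 3: add_zero (→) rewrites (b + 0) into b, reaching cost 5 (bound 5)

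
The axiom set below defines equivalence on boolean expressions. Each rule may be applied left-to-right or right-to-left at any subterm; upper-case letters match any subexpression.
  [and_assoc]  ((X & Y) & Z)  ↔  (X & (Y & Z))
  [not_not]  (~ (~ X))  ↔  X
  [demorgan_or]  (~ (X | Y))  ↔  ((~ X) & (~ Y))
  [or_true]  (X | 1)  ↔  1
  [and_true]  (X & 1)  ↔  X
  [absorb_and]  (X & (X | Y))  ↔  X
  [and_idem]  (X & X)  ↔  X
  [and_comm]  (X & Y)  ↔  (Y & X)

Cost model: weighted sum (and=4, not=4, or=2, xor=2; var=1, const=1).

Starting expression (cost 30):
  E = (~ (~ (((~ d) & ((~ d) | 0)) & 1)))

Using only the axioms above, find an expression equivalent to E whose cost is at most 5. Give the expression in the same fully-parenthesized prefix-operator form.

(~ d)   [cost 5]

1. [absorb_and →] ((~ d) & ((~ d) | 0))  →  (~ d);  E = (~ (~ ((~ d) & 1)))
2. [not_not →] (~ (~ ((~ d) & 1)))  →  ((~ d) & 1)
3. [and_true →] ((~ d) & 1)  →  (~ d);  cost 5 ≤ 5, done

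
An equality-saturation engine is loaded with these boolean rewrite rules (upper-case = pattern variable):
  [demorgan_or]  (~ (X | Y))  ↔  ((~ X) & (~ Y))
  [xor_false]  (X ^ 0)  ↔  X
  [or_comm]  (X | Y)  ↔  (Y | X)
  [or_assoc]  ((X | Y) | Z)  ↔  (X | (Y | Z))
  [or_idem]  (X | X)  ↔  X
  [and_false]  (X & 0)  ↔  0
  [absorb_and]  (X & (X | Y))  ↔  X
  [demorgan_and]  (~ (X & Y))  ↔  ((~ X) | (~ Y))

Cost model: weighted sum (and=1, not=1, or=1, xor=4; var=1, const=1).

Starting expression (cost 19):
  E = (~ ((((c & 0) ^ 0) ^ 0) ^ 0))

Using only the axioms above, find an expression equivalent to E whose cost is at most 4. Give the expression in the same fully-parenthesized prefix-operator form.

step 1: xor_false (→) rewrites (((c & 0) ^ 0) ^ 0) into ((c & 0) ^ 0), now (~ (((c & 0) ^ 0) ^ 0))
step 2: xor_false (→) rewrites (((c & 0) ^ 0) ^ 0) into ((c & 0) ^ 0), now (~ ((c & 0) ^ 0))
step 3: xor_false (→) rewrites ((c & 0) ^ 0) into (c & 0), reaching cost 4 (bound 4)

(~ (c & 0))   [cost 4]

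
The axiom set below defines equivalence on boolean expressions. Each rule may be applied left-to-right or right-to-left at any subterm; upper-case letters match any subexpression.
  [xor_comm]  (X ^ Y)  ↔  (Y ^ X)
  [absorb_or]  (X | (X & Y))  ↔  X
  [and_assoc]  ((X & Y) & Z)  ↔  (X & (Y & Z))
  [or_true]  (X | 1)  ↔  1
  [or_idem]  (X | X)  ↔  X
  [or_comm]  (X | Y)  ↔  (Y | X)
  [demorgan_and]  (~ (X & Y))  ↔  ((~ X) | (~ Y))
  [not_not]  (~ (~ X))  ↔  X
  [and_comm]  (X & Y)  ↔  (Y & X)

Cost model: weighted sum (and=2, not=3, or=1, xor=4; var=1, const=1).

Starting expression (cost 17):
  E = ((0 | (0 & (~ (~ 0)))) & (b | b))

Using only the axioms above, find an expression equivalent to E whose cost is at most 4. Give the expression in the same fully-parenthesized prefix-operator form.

1. [or_idem →] (b | b)  →  b;  E = ((0 | (0 & (~ (~ 0)))) & b)
2. [not_not →] (~ (~ 0))  →  0;  E = ((0 | (0 & 0)) & b)
3. [absorb_or →] (0 | (0 & 0))  →  0;  cost 4 ≤ 4, done

(0 & b)   [cost 4]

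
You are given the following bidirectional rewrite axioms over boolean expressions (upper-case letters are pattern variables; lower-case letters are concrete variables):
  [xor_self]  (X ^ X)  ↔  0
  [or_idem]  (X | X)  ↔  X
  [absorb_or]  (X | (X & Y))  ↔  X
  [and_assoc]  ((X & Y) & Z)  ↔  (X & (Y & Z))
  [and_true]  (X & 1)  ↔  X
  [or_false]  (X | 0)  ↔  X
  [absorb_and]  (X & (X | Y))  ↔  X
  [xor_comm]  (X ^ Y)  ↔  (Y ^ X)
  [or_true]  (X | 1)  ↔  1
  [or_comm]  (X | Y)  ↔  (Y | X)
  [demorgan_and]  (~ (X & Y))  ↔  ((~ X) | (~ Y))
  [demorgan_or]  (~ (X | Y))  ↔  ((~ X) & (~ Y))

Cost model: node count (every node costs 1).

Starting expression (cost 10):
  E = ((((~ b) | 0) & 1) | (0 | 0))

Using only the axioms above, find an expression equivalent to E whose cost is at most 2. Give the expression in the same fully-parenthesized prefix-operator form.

1. [and_true →] (((~ b) | 0) & 1)  →  ((~ b) | 0);  E = (((~ b) | 0) | (0 | 0))
2. [or_false →] (0 | 0)  →  0;  E = (((~ b) | 0) | 0)
3. [or_false →] (((~ b) | 0) | 0)  →  ((~ b) | 0)
4. [or_false →] ((~ b) | 0)  →  (~ b);  cost 2 ≤ 2, done

(~ b)   [cost 2]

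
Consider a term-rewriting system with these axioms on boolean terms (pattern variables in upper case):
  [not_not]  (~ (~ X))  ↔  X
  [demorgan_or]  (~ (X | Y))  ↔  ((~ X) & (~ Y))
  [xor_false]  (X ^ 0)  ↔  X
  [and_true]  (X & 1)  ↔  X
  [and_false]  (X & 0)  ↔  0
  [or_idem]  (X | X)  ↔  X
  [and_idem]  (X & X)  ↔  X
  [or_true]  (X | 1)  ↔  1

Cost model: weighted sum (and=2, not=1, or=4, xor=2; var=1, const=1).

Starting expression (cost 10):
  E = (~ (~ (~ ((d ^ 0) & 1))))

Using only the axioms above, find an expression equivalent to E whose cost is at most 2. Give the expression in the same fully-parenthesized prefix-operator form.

1. [not_not →] (~ (~ ((d ^ 0) & 1)))  →  ((d ^ 0) & 1);  E = (~ ((d ^ 0) & 1))
2. [xor_false →] (d ^ 0)  →  d;  E = (~ (d & 1))
3. [and_true →] (d & 1)  →  d;  cost 2 ≤ 2, done

(~ d)   [cost 2]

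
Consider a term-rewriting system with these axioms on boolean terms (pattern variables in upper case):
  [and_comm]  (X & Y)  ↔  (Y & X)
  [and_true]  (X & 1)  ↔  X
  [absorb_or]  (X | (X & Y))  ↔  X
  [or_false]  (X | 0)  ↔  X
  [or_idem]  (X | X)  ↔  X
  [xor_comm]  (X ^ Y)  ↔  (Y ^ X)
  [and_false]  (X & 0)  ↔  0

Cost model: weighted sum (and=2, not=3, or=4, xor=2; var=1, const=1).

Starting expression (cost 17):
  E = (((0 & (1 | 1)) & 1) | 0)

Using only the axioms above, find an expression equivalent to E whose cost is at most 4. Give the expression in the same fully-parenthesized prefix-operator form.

1. [or_idem →] (1 | 1)  →  1;  E = (((0 & 1) & 1) | 0)
2. [or_false →] (((0 & 1) & 1) | 0)  →  ((0 & 1) & 1)
3. [and_true →] (0 & 1)  →  0;  cost 4 ≤ 4, done

(0 & 1)   [cost 4]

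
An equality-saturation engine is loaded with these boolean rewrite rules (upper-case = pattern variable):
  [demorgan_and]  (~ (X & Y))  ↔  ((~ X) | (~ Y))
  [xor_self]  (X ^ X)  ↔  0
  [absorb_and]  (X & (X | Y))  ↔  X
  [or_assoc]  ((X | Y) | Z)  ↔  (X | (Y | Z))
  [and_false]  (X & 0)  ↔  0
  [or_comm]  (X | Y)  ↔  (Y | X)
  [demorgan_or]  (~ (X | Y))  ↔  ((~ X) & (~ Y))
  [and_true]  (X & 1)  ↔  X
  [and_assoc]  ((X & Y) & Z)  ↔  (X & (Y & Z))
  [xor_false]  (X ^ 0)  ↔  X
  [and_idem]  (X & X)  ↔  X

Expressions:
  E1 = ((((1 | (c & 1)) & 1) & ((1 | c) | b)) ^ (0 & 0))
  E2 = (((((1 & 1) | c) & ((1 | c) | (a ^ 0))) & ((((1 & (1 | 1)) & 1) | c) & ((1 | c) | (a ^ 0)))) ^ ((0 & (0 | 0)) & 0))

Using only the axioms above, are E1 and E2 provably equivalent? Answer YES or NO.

YES

step 1: and_true (→) rewrites ((1 | (c & 1)) & 1) into (1 | (c & 1)), now (((1 | (c & 1)) & ((1 | c) | b)) ^ (0 & 0))
step 2: and_true (→) rewrites (c & 1) into c, now (((1 | c) & ((1 | c) | b)) ^ (0 & 0))
step 3: absorb_and (→) rewrites ((1 | c) & ((1 | c) | b)) into (1 | c), now ((1 | c) ^ (0 & 0))
step 4: absorb_and (←) rewrites (1 | c) into ((1 | c) & ((1 | c) | a)), now (((1 | c) & ((1 | c) | a)) ^ (0 & 0))
step 5: xor_false (←) rewrites a into (a ^ 0), now (((1 | c) & ((1 | c) | (a ^ 0))) ^ (0 & 0))
step 6: absorb_and (←) rewrites 0 into (0 & (0 | 0)), now (((1 | c) & ((1 | c) | (a ^ 0))) ^ ((0 & (0 | 0)) & 0))
step 7: and_true (←) rewrites 1 into (1 & 1), now ((((1 & 1) | c) & ((1 | c) | (a ^ 0))) ^ ((0 & (0 | 0)) & 0))
step 8: and_idem (←) rewrites (((1 & 1) | c) & ((1 | c) | (a ^ 0))) into ((((1 & 1) | c) & ((1 | c) | (a ^ 0))) & (((1 & 1) | c) & ((1 | c) | (a ^ 0)))), now (((((1 & 1) | c) & ((1 | c) | (a ^ 0))) & (((1 & 1) | c) & ((1 | c) | (a ^ 0)))) ^ ((0 & (0 | 0)) & 0))
step 9: absorb_and (←) rewrites 1 into (1 & (1 | 1)), which is E2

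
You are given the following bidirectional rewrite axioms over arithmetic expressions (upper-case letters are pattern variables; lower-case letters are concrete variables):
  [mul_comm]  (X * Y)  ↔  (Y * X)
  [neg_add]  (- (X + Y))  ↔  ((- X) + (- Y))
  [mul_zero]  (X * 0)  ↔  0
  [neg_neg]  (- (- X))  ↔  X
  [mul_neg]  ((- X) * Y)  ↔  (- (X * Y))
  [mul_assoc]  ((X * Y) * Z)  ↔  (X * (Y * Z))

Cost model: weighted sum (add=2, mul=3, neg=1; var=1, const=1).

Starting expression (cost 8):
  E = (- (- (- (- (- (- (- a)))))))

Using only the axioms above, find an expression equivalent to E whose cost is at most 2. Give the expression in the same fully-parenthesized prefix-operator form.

(- a)   [cost 2]

1. [neg_neg →] (- (- (- (- a))))  →  (- (- a));  E = (- (- (- (- (- a)))))
2. [neg_neg →] (- (- (- a)))  →  (- a);  E = (- (- (- a)))
3. [neg_neg →] (- (- a))  →  a;  cost 2 ≤ 2, done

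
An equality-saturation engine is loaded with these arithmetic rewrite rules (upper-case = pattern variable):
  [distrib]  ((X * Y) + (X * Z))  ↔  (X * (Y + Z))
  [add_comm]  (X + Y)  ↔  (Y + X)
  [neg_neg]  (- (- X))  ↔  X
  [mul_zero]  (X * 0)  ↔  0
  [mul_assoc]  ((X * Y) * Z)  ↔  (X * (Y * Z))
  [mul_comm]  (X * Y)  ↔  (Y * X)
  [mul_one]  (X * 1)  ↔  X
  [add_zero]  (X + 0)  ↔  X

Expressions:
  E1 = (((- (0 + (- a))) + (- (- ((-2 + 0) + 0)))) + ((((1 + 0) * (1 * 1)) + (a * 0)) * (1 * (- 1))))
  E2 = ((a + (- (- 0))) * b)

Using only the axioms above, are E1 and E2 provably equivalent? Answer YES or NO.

The axioms are sound identities: if E1 ↔* E2 then E1 and E2 evaluate identically under any assignment.
Under a=0, b=0: E1 evaluates to -3, E2 to 0. Distinct ⇒ no rewrite sequence connects them.

NO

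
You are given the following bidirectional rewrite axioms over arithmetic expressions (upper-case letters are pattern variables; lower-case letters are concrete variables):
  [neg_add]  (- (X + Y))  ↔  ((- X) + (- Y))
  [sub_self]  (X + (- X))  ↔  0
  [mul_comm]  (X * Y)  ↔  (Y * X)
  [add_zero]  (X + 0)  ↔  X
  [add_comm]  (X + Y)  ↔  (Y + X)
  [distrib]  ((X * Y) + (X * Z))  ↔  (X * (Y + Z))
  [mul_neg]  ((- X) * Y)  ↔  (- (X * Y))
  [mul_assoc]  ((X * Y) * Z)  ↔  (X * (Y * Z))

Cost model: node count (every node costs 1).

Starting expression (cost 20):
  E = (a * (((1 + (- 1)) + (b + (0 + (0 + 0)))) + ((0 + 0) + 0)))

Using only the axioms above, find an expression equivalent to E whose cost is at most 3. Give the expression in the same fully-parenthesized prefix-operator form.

step 1: add_zero (→) rewrites (0 + 0) into 0, now (a * (((1 + (- 1)) + (b + (0 + 0))) + ((0 + 0) + 0)))
step 2: add_zero (→) rewrites (0 + 0) into 0, now (a * (((1 + (- 1)) + (b + 0)) + ((0 + 0) + 0)))
step 3: add_zero (→) rewrites (b + 0) into b, now (a * (((1 + (- 1)) + b) + ((0 + 0) + 0)))
step 4: sub_self (→) rewrites (1 + (- 1)) into 0, now (a * ((0 + b) + ((0 + 0) + 0)))
step 5: add_comm (→) rewrites (0 + b) into (b + 0), now (a * ((b + 0) + ((0 + 0) + 0)))
step 6: add_zero (→) rewrites ((0 + 0) + 0) into (0 + 0), now (a * ((b + 0) + (0 + 0)))
step 7: add_zero (→) rewrites (b + 0) into b, now (a * (b + (0 + 0)))
step 8: add_zero (→) rewrites (0 + 0) into 0, now (a * (b + 0))
step 9: add_zero (→) rewrites (b + 0) into b, reaching cost 3 (bound 3)

(a * b)   [cost 3]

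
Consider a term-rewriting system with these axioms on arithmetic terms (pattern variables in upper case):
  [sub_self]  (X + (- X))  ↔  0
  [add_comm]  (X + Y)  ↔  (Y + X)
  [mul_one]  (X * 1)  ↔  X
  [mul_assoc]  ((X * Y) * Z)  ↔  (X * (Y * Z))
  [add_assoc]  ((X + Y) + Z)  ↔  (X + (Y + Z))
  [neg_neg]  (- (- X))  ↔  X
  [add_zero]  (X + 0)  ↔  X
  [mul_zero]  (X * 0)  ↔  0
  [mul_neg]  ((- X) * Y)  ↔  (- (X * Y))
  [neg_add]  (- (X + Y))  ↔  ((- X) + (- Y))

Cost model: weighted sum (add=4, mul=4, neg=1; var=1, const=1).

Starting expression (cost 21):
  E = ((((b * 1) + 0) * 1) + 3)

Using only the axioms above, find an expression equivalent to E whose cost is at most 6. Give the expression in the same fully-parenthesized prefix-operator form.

(b + 3)   [cost 6]

(1) (b * 1)  =[mul_one →]=  b    ⊢ (((b + 0) * 1) + 3)
(2) (b + 0)  =[add_zero →]=  b    ⊢ ((b * 1) + 3)
(3) (b * 1)  =[mul_one →]=  b    ⊢ cost 6, within 6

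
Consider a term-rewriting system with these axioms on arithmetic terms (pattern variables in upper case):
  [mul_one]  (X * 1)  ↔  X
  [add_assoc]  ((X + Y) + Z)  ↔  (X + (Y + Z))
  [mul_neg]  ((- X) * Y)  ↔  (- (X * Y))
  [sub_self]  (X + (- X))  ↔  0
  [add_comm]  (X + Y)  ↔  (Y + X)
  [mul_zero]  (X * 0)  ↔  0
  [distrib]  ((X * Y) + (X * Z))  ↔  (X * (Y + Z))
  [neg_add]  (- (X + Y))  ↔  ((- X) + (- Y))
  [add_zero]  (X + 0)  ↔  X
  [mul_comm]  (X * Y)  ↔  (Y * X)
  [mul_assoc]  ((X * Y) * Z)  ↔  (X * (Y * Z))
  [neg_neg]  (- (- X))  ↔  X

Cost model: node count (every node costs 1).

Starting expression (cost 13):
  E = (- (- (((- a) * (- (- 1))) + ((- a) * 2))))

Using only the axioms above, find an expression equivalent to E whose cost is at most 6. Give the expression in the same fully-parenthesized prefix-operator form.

((- a) * (1 + 2))   [cost 6]

1. [neg_neg →] (- (- 1))  →  1;  E = (- (- (((- a) * 1) + ((- a) * 2))))
2. [distrib →] (((- a) * 1) + ((- a) * 2))  →  ((- a) * (1 + 2));  E = (- (- ((- a) * (1 + 2))))
3. [neg_neg →] (- (- ((- a) * (1 + 2))))  →  ((- a) * (1 + 2));  cost 6 ≤ 6, done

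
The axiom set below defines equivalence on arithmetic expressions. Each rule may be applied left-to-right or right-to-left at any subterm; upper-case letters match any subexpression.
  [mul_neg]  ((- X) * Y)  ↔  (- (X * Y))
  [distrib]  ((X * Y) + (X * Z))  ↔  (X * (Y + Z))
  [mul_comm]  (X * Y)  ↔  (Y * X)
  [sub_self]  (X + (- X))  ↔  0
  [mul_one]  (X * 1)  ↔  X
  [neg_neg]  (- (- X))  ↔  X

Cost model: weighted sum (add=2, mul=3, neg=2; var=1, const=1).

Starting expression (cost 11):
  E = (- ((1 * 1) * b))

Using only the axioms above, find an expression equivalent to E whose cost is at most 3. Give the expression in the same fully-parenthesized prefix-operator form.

(1) ((1 * 1) * b)  =[mul_comm →]=  (b * (1 * 1))    ⊢ (- (b * (1 * 1)))
(2) (1 * 1)  =[mul_one →]=  1    ⊢ (- (b * 1))
(3) (b * 1)  =[mul_one →]=  b    ⊢ cost 3, within 3

(- b)   [cost 3]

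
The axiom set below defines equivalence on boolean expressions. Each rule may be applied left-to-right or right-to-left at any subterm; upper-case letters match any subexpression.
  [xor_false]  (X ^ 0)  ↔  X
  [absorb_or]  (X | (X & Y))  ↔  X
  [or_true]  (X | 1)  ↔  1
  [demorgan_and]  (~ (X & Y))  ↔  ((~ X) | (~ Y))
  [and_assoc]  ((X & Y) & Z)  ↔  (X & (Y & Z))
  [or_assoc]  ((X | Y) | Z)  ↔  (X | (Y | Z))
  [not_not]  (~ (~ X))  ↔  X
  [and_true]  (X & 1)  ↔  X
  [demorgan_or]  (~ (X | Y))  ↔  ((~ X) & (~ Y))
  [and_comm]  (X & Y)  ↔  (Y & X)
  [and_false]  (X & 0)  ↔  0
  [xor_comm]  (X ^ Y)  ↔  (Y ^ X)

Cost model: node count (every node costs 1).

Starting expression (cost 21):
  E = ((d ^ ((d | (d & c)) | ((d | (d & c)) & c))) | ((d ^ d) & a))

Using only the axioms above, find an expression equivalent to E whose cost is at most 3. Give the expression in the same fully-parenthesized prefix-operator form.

(d ^ d)   [cost 3]

(1) ((d | (d & c)) | ((d | (d & c)) & c))  =[absorb_or →]=  (d | (d & c))    ⊢ ((d ^ (d | (d & c))) | ((d ^ d) & a))
(2) (d | (d & c))  =[absorb_or →]=  d    ⊢ ((d ^ d) | ((d ^ d) & a))
(3) ((d ^ d) | ((d ^ d) & a))  =[absorb_or →]=  (d ^ d)    ⊢ cost 3, within 3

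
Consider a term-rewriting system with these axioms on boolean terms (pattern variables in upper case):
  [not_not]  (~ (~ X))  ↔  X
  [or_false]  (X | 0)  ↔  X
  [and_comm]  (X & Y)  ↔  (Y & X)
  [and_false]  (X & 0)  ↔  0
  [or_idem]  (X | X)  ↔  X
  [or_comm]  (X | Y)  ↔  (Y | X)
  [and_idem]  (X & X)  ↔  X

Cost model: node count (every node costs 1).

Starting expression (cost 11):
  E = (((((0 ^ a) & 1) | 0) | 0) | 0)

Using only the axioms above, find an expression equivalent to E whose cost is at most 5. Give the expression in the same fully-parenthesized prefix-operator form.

((0 ^ a) & 1)   [cost 5]

1. [or_false →] (((0 ^ a) & 1) | 0)  →  ((0 ^ a) & 1);  E = ((((0 ^ a) & 1) | 0) | 0)
2. [or_false →] ((((0 ^ a) & 1) | 0) | 0)  →  (((0 ^ a) & 1) | 0)
3. [or_false →] (((0 ^ a) & 1) | 0)  →  ((0 ^ a) & 1);  cost 5 ≤ 5, done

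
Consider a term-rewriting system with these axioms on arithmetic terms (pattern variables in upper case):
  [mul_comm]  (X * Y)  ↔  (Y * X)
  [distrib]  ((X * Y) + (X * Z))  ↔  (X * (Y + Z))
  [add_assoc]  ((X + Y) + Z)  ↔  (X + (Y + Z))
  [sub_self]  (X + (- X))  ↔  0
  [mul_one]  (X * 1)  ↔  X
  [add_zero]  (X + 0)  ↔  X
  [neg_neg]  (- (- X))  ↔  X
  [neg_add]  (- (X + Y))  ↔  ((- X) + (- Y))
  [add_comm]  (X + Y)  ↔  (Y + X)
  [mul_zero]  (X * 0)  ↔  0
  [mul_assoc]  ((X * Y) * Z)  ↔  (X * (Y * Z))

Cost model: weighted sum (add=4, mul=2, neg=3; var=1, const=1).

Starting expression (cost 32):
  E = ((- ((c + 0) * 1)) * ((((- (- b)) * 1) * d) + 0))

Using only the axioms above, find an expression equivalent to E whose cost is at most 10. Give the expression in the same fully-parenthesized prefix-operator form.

((- c) * (b * d))   [cost 10]

(1) (- (- b))  =[neg_neg →]=  b    ⊢ ((- ((c + 0) * 1)) * (((b * 1) * d) + 0))
(2) ((c + 0) * 1)  =[mul_one →]=  (c + 0)    ⊢ ((- (c + 0)) * (((b * 1) * d) + 0))
(3) (c + 0)  =[add_zero →]=  c    ⊢ ((- c) * (((b * 1) * d) + 0))
(4) (((b * 1) * d) + 0)  =[add_zero →]=  ((b * 1) * d)    ⊢ ((- c) * ((b * 1) * d))
(5) (b * 1)  =[mul_one →]=  b    ⊢ cost 10, within 10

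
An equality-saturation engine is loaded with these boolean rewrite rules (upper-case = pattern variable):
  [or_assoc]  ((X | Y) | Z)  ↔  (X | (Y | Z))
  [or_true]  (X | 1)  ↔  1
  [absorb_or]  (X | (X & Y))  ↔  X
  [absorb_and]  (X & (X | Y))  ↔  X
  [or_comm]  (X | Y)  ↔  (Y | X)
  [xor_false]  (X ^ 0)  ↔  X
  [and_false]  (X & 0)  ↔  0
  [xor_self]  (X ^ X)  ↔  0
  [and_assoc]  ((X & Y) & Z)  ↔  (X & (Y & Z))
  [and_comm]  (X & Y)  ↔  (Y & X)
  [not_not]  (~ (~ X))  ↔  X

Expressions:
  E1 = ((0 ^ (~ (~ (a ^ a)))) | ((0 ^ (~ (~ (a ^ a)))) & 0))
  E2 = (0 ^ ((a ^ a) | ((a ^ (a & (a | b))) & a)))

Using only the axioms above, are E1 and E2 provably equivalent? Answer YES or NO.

(1) ((0 ^ (~ (~ (a ^ a)))) | ((0 ^ (~ (~ (a ^ a)))) & 0))  =[absorb_or →]=  (0 ^ (~ (~ (a ^ a))))
(2) (~ (~ (a ^ a)))  =[not_not →]=  (a ^ a)    ⊢ (0 ^ (a ^ a))
(3) (a ^ a)  =[absorb_or ←]=  ((a ^ a) | ((a ^ a) & a))    ⊢ (0 ^ ((a ^ a) | ((a ^ a) & a)))
(4) a  =[absorb_and ←]=  (a & (a | b))    ⊢ E2

YES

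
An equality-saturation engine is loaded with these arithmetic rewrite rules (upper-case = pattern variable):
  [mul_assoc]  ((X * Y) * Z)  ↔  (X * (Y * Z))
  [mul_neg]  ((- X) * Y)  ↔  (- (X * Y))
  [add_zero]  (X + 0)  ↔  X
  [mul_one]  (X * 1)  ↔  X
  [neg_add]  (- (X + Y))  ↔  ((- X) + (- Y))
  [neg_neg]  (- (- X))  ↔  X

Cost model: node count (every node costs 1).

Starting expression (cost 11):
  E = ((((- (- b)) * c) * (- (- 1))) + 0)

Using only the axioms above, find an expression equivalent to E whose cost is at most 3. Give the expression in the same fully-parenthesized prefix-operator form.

step 1: neg_neg (→) rewrites (- (- b)) into b, now (((b * c) * (- (- 1))) + 0)
step 2: neg_neg (→) rewrites (- (- 1)) into 1, now (((b * c) * 1) + 0)
step 3: add_zero (→) rewrites (((b * c) * 1) + 0) into ((b * c) * 1)
step 4: mul_one (→) rewrites ((b * c) * 1) into (b * c), reaching cost 3 (bound 3)

(b * c)   [cost 3]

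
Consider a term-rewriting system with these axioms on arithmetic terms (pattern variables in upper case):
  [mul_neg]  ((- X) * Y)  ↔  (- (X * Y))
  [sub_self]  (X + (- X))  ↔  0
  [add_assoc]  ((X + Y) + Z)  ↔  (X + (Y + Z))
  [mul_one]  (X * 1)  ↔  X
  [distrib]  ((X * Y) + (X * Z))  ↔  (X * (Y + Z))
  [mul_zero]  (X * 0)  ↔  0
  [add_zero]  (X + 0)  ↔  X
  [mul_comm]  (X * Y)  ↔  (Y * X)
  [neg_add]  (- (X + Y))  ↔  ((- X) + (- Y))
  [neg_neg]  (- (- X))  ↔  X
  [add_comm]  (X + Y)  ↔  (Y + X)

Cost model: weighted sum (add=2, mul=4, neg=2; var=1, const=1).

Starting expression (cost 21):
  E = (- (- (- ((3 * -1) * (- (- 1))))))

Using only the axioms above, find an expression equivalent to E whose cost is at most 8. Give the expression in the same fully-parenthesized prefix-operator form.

1. [neg_neg →] (- (- (- ((3 * -1) * (- (- 1))))))  →  (- ((3 * -1) * (- (- 1))))
2. [neg_neg →] (- (- 1))  →  1;  E = (- ((3 * -1) * 1))
3. [mul_one →] ((3 * -1) * 1)  →  (3 * -1);  cost 8 ≤ 8, done

(- (3 * -1))   [cost 8]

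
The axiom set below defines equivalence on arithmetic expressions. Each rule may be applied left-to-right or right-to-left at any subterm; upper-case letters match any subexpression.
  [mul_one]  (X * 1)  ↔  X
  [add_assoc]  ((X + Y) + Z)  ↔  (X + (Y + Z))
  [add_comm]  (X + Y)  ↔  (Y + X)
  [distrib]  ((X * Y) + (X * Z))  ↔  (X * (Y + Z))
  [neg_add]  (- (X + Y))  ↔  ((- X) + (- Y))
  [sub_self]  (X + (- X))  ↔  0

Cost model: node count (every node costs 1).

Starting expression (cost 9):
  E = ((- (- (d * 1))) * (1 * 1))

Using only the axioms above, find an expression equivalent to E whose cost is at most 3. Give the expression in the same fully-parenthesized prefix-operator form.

(- (- d))   [cost 3]

step 1: mul_one (→) rewrites (1 * 1) into 1, now ((- (- (d * 1))) * 1)
step 2: mul_one (→) rewrites (d * 1) into d, now ((- (- d)) * 1)
step 3: mul_one (→) rewrites ((- (- d)) * 1) into (- (- d)), reaching cost 3 (bound 3)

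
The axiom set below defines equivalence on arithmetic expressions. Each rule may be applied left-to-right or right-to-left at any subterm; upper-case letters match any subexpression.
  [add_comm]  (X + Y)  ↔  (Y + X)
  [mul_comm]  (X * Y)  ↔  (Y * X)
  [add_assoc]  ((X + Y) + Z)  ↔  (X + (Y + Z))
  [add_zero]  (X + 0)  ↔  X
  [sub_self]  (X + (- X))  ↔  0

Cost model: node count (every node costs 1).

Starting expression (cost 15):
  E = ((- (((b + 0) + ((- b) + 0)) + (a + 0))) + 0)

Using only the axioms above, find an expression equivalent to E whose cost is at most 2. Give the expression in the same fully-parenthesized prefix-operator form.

(- a)   [cost 2]

1. [add_zero →] ((- b) + 0)  →  (- b);  E = ((- (((b + 0) + (- b)) + (a + 0))) + 0)
2. [add_zero →] (b + 0)  →  b;  E = ((- ((b + (- b)) + (a + 0))) + 0)
3. [sub_self →] (b + (- b))  →  0;  E = ((- (0 + (a + 0))) + 0)
4. [add_comm →] (0 + (a + 0))  →  ((a + 0) + 0);  E = ((- ((a + 0) + 0)) + 0)
5. [add_zero →] ((a + 0) + 0)  →  (a + 0);  E = ((- (a + 0)) + 0)
6. [add_zero →] ((- (a + 0)) + 0)  →  (- (a + 0))
7. [add_zero →] (a + 0)  →  a;  cost 2 ≤ 2, done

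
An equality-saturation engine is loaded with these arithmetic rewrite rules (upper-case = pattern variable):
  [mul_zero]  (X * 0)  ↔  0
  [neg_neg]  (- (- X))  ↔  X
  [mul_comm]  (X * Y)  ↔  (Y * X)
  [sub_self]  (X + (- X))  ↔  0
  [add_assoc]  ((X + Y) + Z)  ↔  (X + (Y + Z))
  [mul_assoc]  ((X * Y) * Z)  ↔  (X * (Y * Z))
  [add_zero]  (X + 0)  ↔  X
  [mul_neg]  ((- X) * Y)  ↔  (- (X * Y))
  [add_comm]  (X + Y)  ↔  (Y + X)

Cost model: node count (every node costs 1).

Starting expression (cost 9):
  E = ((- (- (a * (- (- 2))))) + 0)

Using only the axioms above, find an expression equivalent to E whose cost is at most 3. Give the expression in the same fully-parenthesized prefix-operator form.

(a * 2)   [cost 3]

1. [add_zero →] ((- (- (a * (- (- 2))))) + 0)  →  (- (- (a * (- (- 2)))))
2. [neg_neg →] (- (- 2))  →  2;  E = (- (- (a * 2)))
3. [neg_neg →] (- (- (a * 2)))  →  (a * 2);  cost 3 ≤ 3, done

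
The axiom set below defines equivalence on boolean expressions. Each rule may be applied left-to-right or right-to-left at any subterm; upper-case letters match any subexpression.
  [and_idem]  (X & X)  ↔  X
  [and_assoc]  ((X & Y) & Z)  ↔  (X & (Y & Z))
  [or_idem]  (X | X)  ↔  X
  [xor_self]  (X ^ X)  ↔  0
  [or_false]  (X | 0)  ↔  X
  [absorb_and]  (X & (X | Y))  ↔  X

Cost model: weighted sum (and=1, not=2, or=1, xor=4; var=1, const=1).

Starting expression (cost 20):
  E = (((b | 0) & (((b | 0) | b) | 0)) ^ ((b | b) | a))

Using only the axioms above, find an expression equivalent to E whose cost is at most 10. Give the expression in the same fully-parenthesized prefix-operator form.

((b | 0) ^ (b | a))   [cost 10]

1. [or_idem →] (b | b)  →  b;  E = (((b | 0) & (((b | 0) | b) | 0)) ^ (b | a))
2. [or_false →] (((b | 0) | b) | 0)  →  ((b | 0) | b);  E = (((b | 0) & ((b | 0) | b)) ^ (b | a))
3. [absorb_and →] ((b | 0) & ((b | 0) | b))  →  (b | 0);  cost 10 ≤ 10, done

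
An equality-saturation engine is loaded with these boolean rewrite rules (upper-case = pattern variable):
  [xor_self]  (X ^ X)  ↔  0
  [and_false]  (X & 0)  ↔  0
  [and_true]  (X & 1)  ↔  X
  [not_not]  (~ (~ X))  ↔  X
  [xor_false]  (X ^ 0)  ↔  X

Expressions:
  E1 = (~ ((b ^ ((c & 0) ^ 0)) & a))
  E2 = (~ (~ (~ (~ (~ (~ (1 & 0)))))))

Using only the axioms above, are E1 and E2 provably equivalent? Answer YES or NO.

The axioms are sound identities: if E1 ↔* E2 then E1 and E2 evaluate identically under any assignment.
Under a=0, b=0, c=0: E1 evaluates to 1, E2 to 0. Distinct ⇒ no rewrite sequence connects them.

NO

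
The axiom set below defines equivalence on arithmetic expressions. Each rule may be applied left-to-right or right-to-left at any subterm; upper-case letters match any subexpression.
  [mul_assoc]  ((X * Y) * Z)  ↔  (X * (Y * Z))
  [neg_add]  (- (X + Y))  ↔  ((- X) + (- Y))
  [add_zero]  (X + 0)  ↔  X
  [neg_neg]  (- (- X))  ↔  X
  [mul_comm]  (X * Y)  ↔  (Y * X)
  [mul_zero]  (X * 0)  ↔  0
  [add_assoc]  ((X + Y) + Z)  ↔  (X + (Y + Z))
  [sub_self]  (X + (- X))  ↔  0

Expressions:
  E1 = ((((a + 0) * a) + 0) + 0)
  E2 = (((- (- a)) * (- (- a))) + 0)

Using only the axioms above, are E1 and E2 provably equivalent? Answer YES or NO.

YES

1. [add_zero →] ((((a + 0) * a) + 0) + 0)  →  (((a + 0) * a) + 0)
2. [add_zero →] (((a + 0) * a) + 0)  →  ((a + 0) * a)
3. [mul_comm →] ((a + 0) * a)  →  (a * (a + 0))
4. [add_zero →] (a + 0)  →  a;  E1 = (a * a)
5. [neg_neg ←] a  →  (- (- a));  E1 = (a * (- (- a)))
6. [add_zero ←] (a * (- (- a)))  →  ((a * (- (- a))) + 0)
7. [neg_neg ←] a  →  (- (- a));  this is E2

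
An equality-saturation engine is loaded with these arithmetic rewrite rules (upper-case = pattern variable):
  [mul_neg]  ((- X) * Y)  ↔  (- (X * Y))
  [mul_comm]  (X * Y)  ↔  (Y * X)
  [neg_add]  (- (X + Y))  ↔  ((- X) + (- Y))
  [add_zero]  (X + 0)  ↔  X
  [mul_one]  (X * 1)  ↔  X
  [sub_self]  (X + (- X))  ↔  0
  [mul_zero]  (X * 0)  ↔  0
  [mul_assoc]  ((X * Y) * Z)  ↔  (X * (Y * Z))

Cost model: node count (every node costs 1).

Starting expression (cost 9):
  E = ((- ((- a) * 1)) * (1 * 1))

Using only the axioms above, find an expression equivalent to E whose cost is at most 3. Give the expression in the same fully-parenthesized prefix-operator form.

(1) ((- a) * 1)  =[mul_one →]=  (- a)    ⊢ ((- (- a)) * (1 * 1))
(2) (1 * 1)  =[mul_one →]=  1    ⊢ ((- (- a)) * 1)
(3) ((- (- a)) * 1)  =[mul_one →]=  (- (- a))    ⊢ cost 3, within 3

(- (- a))   [cost 3]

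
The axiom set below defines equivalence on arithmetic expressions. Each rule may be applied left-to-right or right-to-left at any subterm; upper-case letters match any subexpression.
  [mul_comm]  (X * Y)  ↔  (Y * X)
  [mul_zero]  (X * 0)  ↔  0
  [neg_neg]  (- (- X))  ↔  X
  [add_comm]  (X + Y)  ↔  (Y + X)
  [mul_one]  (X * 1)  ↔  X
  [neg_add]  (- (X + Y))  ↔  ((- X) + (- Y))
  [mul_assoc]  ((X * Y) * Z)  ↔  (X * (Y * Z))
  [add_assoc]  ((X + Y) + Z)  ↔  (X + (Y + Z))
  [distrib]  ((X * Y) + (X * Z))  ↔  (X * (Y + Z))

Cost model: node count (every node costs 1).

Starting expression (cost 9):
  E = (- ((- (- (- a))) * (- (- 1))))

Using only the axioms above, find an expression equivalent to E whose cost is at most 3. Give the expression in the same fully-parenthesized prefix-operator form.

(1) (- (- 1))  =[neg_neg →]=  1    ⊢ (- ((- (- (- a))) * 1))
(2) (- (- (- a)))  =[neg_neg →]=  (- a)    ⊢ (- ((- a) * 1))
(3) ((- a) * 1)  =[mul_one →]=  (- a)    ⊢ cost 3, within 3

(- (- a))   [cost 3]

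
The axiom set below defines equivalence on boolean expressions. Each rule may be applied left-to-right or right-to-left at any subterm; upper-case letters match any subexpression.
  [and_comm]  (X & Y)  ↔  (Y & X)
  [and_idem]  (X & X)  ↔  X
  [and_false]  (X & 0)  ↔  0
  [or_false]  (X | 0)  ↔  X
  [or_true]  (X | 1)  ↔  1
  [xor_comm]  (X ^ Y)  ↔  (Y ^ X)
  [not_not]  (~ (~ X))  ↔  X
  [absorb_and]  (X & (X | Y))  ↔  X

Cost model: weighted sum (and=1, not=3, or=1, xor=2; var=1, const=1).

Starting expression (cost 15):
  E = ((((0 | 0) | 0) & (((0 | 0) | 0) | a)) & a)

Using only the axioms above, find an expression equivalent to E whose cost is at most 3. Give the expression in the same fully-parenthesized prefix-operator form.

(0 & a)   [cost 3]

1. [absorb_and →] (((0 | 0) | 0) & (((0 | 0) | 0) | a))  →  ((0 | 0) | 0);  E = (((0 | 0) | 0) & a)
2. [or_false →] ((0 | 0) | 0)  →  (0 | 0);  E = ((0 | 0) & a)
3. [or_false →] (0 | 0)  →  0;  cost 3 ≤ 3, done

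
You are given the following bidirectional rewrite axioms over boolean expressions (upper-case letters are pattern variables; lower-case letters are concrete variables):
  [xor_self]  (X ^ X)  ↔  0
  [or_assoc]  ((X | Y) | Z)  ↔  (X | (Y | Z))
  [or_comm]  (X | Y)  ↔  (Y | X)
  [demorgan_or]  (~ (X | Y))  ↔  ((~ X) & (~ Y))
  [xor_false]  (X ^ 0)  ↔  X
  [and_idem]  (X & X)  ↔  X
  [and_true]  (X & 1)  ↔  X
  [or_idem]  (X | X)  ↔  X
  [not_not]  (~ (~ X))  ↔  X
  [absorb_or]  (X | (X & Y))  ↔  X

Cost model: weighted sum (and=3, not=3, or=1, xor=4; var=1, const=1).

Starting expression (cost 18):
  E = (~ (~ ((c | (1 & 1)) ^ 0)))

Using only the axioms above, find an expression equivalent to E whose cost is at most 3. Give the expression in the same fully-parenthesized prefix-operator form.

1. [xor_false →] ((c | (1 & 1)) ^ 0)  →  (c | (1 & 1));  E = (~ (~ (c | (1 & 1))))
2. [not_not →] (~ (~ (c | (1 & 1))))  →  (c | (1 & 1))
3. [and_true →] (1 & 1)  →  1;  cost 3 ≤ 3, done

(c | 1)   [cost 3]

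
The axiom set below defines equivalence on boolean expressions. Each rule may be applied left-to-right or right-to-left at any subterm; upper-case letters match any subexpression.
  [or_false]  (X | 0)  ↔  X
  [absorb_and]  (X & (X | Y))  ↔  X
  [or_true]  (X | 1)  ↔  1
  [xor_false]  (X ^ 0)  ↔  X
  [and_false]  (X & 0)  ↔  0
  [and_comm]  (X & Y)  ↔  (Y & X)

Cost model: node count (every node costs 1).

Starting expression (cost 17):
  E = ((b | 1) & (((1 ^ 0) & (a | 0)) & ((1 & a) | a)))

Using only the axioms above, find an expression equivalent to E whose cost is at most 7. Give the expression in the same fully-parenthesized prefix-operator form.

step 1: xor_false (→) rewrites (1 ^ 0) into 1, now ((b | 1) & ((1 & (a | 0)) & ((1 & a) | a)))
step 2: or_false (→) rewrites (a | 0) into a, now ((b | 1) & ((1 & a) & ((1 & a) | a)))
step 3: absorb_and (→) rewrites ((1 & a) & ((1 & a) | a)) into (1 & a), reaching cost 7 (bound 7)

((b | 1) & (1 & a))   [cost 7]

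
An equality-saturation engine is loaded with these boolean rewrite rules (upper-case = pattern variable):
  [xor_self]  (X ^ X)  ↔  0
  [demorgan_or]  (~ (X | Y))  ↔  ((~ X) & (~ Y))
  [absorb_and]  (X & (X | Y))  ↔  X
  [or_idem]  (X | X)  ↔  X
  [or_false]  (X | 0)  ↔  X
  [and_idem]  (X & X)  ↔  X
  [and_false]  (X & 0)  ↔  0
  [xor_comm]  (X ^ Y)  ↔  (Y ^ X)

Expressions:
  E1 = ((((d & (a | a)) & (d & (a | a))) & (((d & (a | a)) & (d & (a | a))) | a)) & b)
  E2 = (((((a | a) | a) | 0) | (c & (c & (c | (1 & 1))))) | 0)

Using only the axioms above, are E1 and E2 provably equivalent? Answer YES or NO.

All listed rules preserve value, hence provable equivalence implies equal values everywhere; look for a separating assignment.
a=0, b=0, c=1, d=0 gives E1 ↦ 0, E2 ↦ 1; values differ ⇒ not provably equivalent.

NO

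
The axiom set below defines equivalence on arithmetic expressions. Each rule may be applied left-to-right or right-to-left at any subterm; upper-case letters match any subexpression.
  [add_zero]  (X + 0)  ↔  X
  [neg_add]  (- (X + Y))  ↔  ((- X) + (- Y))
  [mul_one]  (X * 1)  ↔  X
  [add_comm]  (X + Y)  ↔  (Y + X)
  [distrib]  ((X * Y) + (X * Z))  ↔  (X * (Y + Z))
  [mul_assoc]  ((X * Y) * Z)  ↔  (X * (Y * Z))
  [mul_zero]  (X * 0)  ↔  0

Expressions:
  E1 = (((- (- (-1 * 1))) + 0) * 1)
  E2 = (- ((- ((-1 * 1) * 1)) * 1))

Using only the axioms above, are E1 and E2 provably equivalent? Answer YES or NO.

(1) (-1 * 1)  =[mul_one →]=  -1    ⊢ (((- (- -1)) + 0) * 1)
(2) ((- (- -1)) + 0)  =[add_zero →]=  (- (- -1))    ⊢ ((- (- -1)) * 1)
(3) ((- (- -1)) * 1)  =[mul_one →]=  (- (- -1))
(4) (- -1)  =[mul_one ←]=  ((- -1) * 1)    ⊢ (- ((- -1) * 1))
(5) -1  =[mul_one ←]=  (-1 * 1)    ⊢ (- ((- (-1 * 1)) * 1))
(6) (-1 * 1)  =[mul_one ←]=  ((-1 * 1) * 1)    ⊢ E2

YES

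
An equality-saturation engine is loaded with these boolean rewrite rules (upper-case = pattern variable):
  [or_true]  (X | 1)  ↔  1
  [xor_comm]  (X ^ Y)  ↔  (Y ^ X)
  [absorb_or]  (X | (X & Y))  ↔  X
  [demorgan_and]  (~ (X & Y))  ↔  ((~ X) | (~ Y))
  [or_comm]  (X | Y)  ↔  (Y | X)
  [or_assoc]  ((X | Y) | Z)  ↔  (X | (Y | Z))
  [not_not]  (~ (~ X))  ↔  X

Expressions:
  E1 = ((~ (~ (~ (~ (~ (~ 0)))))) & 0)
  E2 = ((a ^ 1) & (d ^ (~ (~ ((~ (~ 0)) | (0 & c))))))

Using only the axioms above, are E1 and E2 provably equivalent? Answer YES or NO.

NO

The axioms are sound identities: if E1 ↔* E2 then E1 and E2 evaluate identically under any assignment.
Under a=0, c=0, d=1: E1 evaluates to 0, E2 to 1. Distinct ⇒ no rewrite sequence connects them.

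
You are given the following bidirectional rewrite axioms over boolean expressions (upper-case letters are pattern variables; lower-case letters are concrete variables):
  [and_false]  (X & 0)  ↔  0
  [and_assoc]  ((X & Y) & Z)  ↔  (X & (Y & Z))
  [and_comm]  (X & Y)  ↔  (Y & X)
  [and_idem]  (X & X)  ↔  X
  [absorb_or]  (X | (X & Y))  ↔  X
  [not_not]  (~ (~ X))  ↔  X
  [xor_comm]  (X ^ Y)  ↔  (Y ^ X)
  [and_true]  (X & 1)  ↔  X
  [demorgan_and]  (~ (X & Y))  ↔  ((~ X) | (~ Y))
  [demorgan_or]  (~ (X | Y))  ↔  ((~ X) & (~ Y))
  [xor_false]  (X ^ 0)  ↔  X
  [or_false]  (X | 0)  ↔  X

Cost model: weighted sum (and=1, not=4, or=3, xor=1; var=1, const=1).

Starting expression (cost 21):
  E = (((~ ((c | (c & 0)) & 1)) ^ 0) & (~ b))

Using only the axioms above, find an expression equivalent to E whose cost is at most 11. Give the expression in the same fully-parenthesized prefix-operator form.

((~ c) & (~ b))   [cost 11]

step 1: xor_false (→) rewrites ((~ ((c | (c & 0)) & 1)) ^ 0) into (~ ((c | (c & 0)) & 1)), now ((~ ((c | (c & 0)) & 1)) & (~ b))
step 2: absorb_or (→) rewrites (c | (c & 0)) into c, now ((~ (c & 1)) & (~ b))
step 3: and_true (→) rewrites (c & 1) into c, reaching cost 11 (bound 11)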